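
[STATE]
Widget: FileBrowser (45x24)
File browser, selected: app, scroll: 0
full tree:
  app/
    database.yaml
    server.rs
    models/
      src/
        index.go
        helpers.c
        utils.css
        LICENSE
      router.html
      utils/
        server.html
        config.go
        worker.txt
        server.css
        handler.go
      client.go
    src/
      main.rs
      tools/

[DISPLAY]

> [-] app/                                   
    database.yaml                            
    server.rs                                
    [+] models/                              
    [+] src/                                 
                                             
                                             
                                             
                                             
                                             
                                             
                                             
                                             
                                             
                                             
                                             
                                             
                                             
                                             
                                             
                                             
                                             
                                             
                                             


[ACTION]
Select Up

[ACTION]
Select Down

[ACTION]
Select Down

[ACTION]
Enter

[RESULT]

  [-] app/                                   
    database.yaml                            
  > server.rs                                
    [+] models/                              
    [+] src/                                 
                                             
                                             
                                             
                                             
                                             
                                             
                                             
                                             
                                             
                                             
                                             
                                             
                                             
                                             
                                             
                                             
                                             
                                             
                                             


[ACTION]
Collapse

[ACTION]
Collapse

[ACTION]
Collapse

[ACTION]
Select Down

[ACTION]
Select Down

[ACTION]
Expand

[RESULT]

  [-] app/                                   
    database.yaml                            
    server.rs                                
    [+] models/                              
  > [-] src/                                 
      main.rs                                
      [+] tools/                             
                                             
                                             
                                             
                                             
                                             
                                             
                                             
                                             
                                             
                                             
                                             
                                             
                                             
                                             
                                             
                                             
                                             


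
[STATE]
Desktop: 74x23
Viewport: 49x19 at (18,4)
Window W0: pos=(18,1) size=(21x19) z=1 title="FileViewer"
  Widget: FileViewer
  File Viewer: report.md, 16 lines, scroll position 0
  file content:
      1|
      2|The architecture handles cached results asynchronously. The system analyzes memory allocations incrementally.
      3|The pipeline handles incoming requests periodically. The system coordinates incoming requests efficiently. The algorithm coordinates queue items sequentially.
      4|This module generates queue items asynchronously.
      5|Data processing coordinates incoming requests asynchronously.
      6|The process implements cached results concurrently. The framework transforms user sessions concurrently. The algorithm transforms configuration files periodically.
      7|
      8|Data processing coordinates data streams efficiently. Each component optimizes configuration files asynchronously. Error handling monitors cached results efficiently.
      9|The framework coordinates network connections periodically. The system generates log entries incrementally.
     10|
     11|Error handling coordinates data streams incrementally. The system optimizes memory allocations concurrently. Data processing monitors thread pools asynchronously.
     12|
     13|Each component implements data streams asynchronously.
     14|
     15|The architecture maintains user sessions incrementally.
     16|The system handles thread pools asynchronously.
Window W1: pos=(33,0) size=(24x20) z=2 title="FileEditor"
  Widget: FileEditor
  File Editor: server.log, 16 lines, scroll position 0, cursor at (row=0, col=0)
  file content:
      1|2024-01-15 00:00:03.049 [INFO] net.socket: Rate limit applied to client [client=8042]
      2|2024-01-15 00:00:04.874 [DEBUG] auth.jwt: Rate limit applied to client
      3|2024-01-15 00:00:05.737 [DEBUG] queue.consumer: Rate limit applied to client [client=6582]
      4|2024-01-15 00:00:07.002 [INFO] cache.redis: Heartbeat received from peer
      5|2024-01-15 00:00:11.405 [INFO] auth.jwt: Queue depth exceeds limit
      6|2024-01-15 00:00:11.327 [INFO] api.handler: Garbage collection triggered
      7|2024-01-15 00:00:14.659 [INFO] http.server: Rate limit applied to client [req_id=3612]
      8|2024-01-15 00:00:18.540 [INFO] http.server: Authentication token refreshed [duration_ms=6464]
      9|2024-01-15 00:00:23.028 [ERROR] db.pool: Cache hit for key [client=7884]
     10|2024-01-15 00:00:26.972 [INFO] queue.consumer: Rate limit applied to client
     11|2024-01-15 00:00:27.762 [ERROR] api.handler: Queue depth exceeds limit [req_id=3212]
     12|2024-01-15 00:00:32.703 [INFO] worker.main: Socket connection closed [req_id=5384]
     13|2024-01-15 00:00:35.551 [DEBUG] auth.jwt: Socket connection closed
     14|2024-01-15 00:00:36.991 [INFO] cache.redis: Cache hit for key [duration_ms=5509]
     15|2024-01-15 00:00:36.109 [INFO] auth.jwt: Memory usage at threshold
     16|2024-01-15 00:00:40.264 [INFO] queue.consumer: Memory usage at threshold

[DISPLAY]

┃              ┃2024-01-15 00:00:04.8█┃          
┃The architectu┃2024-01-15 00:00:05.7░┃          
┃The pipeline h┃2024-01-15 00:00:07.0░┃          
┃This module ge┃2024-01-15 00:00:11.4░┃          
┃Data processin┃2024-01-15 00:00:11.3░┃          
┃The process im┃2024-01-15 00:00:14.6░┃          
┃              ┃2024-01-15 00:00:18.5░┃          
┃Data processin┃2024-01-15 00:00:23.0░┃          
┃The framework ┃2024-01-15 00:00:26.9░┃          
┃              ┃2024-01-15 00:00:27.7░┃          
┃Error handling┃2024-01-15 00:00:32.7░┃          
┃              ┃2024-01-15 00:00:35.5░┃          
┃Each component┃2024-01-15 00:00:36.9░┃          
┃              ┃2024-01-15 00:00:36.1░┃          
┃The architectu┃2024-01-15 00:00:40.2▼┃          
┗━━━━━━━━━━━━━━┗━━━━━━━━━━━━━━━━━━━━━━┛          
                                                 
                                                 
                                                 


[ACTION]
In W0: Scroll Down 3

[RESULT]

┃The architectu┃2024-01-15 00:00:04.8█┃          
┃The pipeline h┃2024-01-15 00:00:05.7░┃          
┃This module ge┃2024-01-15 00:00:07.0░┃          
┃Data processin┃2024-01-15 00:00:11.4░┃          
┃The process im┃2024-01-15 00:00:11.3░┃          
┃              ┃2024-01-15 00:00:14.6░┃          
┃Data processin┃2024-01-15 00:00:18.5░┃          
┃The framework ┃2024-01-15 00:00:23.0░┃          
┃              ┃2024-01-15 00:00:26.9░┃          
┃Error handling┃2024-01-15 00:00:27.7░┃          
┃              ┃2024-01-15 00:00:32.7░┃          
┃Each component┃2024-01-15 00:00:35.5░┃          
┃              ┃2024-01-15 00:00:36.9░┃          
┃The architectu┃2024-01-15 00:00:36.1░┃          
┃The system han┃2024-01-15 00:00:40.2▼┃          
┗━━━━━━━━━━━━━━┗━━━━━━━━━━━━━━━━━━━━━━┛          
                                                 
                                                 
                                                 


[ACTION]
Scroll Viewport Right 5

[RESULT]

architectu┃2024-01-15 00:00:04.8█┃               
pipeline h┃2024-01-15 00:00:05.7░┃               
 module ge┃2024-01-15 00:00:07.0░┃               
 processin┃2024-01-15 00:00:11.4░┃               
process im┃2024-01-15 00:00:11.3░┃               
          ┃2024-01-15 00:00:14.6░┃               
 processin┃2024-01-15 00:00:18.5░┃               
framework ┃2024-01-15 00:00:23.0░┃               
          ┃2024-01-15 00:00:26.9░┃               
r handling┃2024-01-15 00:00:27.7░┃               
          ┃2024-01-15 00:00:32.7░┃               
 component┃2024-01-15 00:00:35.5░┃               
          ┃2024-01-15 00:00:36.9░┃               
architectu┃2024-01-15 00:00:36.1░┃               
system han┃2024-01-15 00:00:40.2▼┃               
━━━━━━━━━━┗━━━━━━━━━━━━━━━━━━━━━━┛               
                                                 
                                                 
                                                 


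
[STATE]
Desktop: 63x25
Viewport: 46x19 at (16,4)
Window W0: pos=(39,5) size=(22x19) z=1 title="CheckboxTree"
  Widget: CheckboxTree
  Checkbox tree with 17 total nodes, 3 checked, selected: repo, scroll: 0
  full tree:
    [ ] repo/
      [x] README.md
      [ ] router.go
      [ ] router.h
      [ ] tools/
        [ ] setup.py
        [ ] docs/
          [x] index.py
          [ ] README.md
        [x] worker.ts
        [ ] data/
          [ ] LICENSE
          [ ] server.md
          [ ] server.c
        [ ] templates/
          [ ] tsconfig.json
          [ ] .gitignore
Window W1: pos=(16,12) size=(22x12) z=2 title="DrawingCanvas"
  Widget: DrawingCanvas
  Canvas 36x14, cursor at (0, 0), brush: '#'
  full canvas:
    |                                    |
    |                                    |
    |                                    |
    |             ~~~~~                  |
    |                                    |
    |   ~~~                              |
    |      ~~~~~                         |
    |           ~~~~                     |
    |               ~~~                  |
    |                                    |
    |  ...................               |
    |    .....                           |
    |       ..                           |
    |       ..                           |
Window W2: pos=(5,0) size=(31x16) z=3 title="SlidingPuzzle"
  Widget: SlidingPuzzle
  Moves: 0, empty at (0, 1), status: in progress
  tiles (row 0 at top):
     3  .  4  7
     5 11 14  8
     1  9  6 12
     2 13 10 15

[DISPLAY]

│  4 │  7 │        ┃                          
┼────┼────┤        ┃   ┏━━━━━━━━━━━━━━━━━━━━┓ 
│ 14 │  8 │        ┃   ┃ CheckboxTree       ┃ 
┼────┼────┤        ┃   ┠────────────────────┨ 
│  6 │ 12 │        ┃   ┃>[-] repo/          ┃ 
┼────┼────┤        ┃   ┃   [x] README.md    ┃ 
│ 10 │ 15 │        ┃   ┃   [ ] router.go    ┃ 
┴────┴────┘        ┃   ┃   [ ] router.h     ┃ 
                   ┃━┓ ┃   [-] tools/       ┃ 
                   ┃ ┃ ┃     [ ] setup.py   ┃ 
                   ┃─┨ ┃     [-] docs/      ┃ 
━━━━━━━━━━━━━━━━━━━┛ ┃ ┃       [x] index.py ┃ 
┃                    ┃ ┃       [ ] README.md┃ 
┃                    ┃ ┃     [x] worker.ts  ┃ 
┃             ~~~~~  ┃ ┃     [ ] data/      ┃ 
┃                    ┃ ┃       [ ] LICENSE  ┃ 
┃   ~~~              ┃ ┃       [ ] server.md┃ 
┃      ~~~~~         ┃ ┃       [ ] server.c ┃ 
┃           ~~~~     ┃ ┃     [ ] templates/ ┃ 


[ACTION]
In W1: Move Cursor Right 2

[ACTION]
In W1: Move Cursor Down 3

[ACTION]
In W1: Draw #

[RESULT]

│  4 │  7 │        ┃                          
┼────┼────┤        ┃   ┏━━━━━━━━━━━━━━━━━━━━┓ 
│ 14 │  8 │        ┃   ┃ CheckboxTree       ┃ 
┼────┼────┤        ┃   ┠────────────────────┨ 
│  6 │ 12 │        ┃   ┃>[-] repo/          ┃ 
┼────┼────┤        ┃   ┃   [x] README.md    ┃ 
│ 10 │ 15 │        ┃   ┃   [ ] router.go    ┃ 
┴────┴────┘        ┃   ┃   [ ] router.h     ┃ 
                   ┃━┓ ┃   [-] tools/       ┃ 
                   ┃ ┃ ┃     [ ] setup.py   ┃ 
                   ┃─┨ ┃     [-] docs/      ┃ 
━━━━━━━━━━━━━━━━━━━┛ ┃ ┃       [x] index.py ┃ 
┃                    ┃ ┃       [ ] README.md┃ 
┃                    ┃ ┃     [x] worker.ts  ┃ 
┃  #          ~~~~~  ┃ ┃     [ ] data/      ┃ 
┃                    ┃ ┃       [ ] LICENSE  ┃ 
┃   ~~~              ┃ ┃       [ ] server.md┃ 
┃      ~~~~~         ┃ ┃       [ ] server.c ┃ 
┃           ~~~~     ┃ ┃     [ ] templates/ ┃ 


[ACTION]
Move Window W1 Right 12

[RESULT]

│  4 │  7 │        ┃                          
┼────┼────┤        ┃   ┏━━━━━━━━━━━━━━━━━━━━┓ 
│ 14 │  8 │        ┃   ┃ CheckboxTree       ┃ 
┼────┼────┤        ┃   ┠────────────────────┨ 
│  6 │ 12 │        ┃   ┃>[-] repo/          ┃ 
┼────┼────┤        ┃   ┃   [x] README.md    ┃ 
│ 10 │ 15 │        ┃   ┃   [ ] router.go    ┃ 
┴────┴────┘        ┃   ┃   [ ] router.h     ┃ 
                   ┃━━━━━━━━━━━━━┓ls/       ┃ 
                   ┃gCanvas      ┃etup.py   ┃ 
                   ┃─────────────┨ocs/      ┃ 
━━━━━━━━━━━━━━━━━━━┛             ┃ index.py ┃ 
            ┃                    ┃ README.md┃ 
            ┃                    ┃orker.ts  ┃ 
            ┃  #          ~~~~~  ┃ata/      ┃ 
            ┃                    ┃ LICENSE  ┃ 
            ┃   ~~~              ┃ server.md┃ 
            ┃      ~~~~~         ┃ server.c ┃ 
            ┃           ~~~~     ┃emplates/ ┃ 


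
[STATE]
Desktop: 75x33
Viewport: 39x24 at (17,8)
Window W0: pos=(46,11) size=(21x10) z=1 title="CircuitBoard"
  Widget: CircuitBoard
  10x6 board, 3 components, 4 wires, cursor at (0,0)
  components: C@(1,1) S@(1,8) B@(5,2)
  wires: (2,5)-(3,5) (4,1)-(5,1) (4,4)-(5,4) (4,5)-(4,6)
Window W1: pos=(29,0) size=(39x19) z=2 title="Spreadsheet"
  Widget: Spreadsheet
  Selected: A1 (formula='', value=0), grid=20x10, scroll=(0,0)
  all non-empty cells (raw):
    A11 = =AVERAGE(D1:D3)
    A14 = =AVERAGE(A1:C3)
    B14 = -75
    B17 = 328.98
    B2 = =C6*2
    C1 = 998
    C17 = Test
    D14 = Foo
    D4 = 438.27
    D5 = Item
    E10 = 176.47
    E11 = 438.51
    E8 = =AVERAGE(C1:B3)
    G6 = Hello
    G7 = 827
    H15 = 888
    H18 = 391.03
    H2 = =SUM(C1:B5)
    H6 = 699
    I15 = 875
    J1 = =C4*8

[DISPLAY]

            ┃  3        0       0      
            ┃  4        0       0      
            ┃  5        0       0      
            ┃  6        0       0      
            ┃  7        0       0      
            ┃  8        0       0      
            ┃  9        0       0      
            ┃ 10        0       0      
            ┃ 11        0       0      
            ┃ 12        0       0      
            ┗━━━━━━━━━━━━━━━━━━━━━━━━━━
                             ┃2        
                             ┗━━━━━━━━━
                                       
                                       
                                       
                                       
                                       
                                       
                                       
                                       
                                       
                                       
                                       


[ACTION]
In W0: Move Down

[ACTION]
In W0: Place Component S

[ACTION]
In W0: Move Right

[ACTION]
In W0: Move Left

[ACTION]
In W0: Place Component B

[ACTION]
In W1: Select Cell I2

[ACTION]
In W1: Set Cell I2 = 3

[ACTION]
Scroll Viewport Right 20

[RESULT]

     0       0       0       0 ┃       
     0       0       0  438.27 ┃       
     0       0       0Item     ┃       
     0       0       0       0 ┃       
     0       0       0       0 ┃       
     0       0       0       0 ┃       
     0       0       0       0 ┃       
     0       0       0       0 ┃       
     0       0       0       0 ┃       
     0       0       0       0 ┃       
━━━━━━━━━━━━━━━━━━━━━━━━━━━━━━━┛       
          ┃2                  ┃        
          ┗━━━━━━━━━━━━━━━━━━━┛        
                                       
                                       
                                       
                                       
                                       
                                       
                                       
                                       
                                       
                                       
                                       


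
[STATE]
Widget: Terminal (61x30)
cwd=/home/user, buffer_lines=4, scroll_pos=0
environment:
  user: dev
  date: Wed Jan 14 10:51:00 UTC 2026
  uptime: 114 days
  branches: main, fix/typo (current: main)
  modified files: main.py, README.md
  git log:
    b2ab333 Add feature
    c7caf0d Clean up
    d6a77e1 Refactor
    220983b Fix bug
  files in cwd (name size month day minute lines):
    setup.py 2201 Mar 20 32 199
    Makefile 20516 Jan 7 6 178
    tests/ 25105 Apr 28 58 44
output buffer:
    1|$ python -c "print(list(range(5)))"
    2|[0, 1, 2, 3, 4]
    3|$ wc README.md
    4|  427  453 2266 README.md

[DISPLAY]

$ python -c "print(list(range(5)))"                          
[0, 1, 2, 3, 4]                                              
$ wc README.md                                               
  427  453 2266 README.md                                    
$ █                                                          
                                                             
                                                             
                                                             
                                                             
                                                             
                                                             
                                                             
                                                             
                                                             
                                                             
                                                             
                                                             
                                                             
                                                             
                                                             
                                                             
                                                             
                                                             
                                                             
                                                             
                                                             
                                                             
                                                             
                                                             
                                                             


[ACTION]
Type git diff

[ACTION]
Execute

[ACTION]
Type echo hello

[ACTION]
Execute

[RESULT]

$ python -c "print(list(range(5)))"                          
[0, 1, 2, 3, 4]                                              
$ wc README.md                                               
  427  453 2266 README.md                                    
$ git diff                                                   
diff --git a/main.py b/main.py                               
--- a/main.py                                                
+++ b/main.py                                                
@@ -1,3 +1,4 @@                                              
+# updated                                                   
 import sys                                                  
$ echo hello                                                 
hello                                                        
$ █                                                          
                                                             
                                                             
                                                             
                                                             
                                                             
                                                             
                                                             
                                                             
                                                             
                                                             
                                                             
                                                             
                                                             
                                                             
                                                             
                                                             


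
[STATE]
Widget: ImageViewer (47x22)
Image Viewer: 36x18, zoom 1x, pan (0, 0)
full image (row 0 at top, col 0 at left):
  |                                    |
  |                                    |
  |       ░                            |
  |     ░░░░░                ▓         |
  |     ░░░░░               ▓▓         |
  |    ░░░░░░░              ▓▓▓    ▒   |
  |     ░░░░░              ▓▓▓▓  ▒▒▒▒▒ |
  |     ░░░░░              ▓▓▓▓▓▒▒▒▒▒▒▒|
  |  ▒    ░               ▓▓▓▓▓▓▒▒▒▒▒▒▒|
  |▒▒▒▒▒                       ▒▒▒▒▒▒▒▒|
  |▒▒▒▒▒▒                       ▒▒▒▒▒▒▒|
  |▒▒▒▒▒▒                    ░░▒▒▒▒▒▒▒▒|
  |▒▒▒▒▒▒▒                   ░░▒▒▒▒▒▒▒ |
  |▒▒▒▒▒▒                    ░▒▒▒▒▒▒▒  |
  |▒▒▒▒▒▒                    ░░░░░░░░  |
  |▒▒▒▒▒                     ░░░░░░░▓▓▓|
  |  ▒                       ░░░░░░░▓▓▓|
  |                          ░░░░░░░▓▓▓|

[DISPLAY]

                                               
                                               
       ░                                       
     ░░░░░                ▓                    
     ░░░░░               ▓▓                    
    ░░░░░░░              ▓▓▓    ▒              
     ░░░░░              ▓▓▓▓  ▒▒▒▒▒            
     ░░░░░              ▓▓▓▓▓▒▒▒▒▒▒▒           
  ▒    ░               ▓▓▓▓▓▓▒▒▒▒▒▒▒           
▒▒▒▒▒                       ▒▒▒▒▒▒▒▒           
▒▒▒▒▒▒                       ▒▒▒▒▒▒▒           
▒▒▒▒▒▒                    ░░▒▒▒▒▒▒▒▒           
▒▒▒▒▒▒▒                   ░░▒▒▒▒▒▒▒            
▒▒▒▒▒▒                    ░▒▒▒▒▒▒▒             
▒▒▒▒▒▒                    ░░░░░░░░             
▒▒▒▒▒                     ░░░░░░░▓▓▓           
  ▒                       ░░░░░░░▓▓▓           
                          ░░░░░░░▓▓▓           
                                               
                                               
                                               
                                               


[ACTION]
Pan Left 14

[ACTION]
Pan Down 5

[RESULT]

    ░░░░░░░              ▓▓▓    ▒              
     ░░░░░              ▓▓▓▓  ▒▒▒▒▒            
     ░░░░░              ▓▓▓▓▓▒▒▒▒▒▒▒           
  ▒    ░               ▓▓▓▓▓▓▒▒▒▒▒▒▒           
▒▒▒▒▒                       ▒▒▒▒▒▒▒▒           
▒▒▒▒▒▒                       ▒▒▒▒▒▒▒           
▒▒▒▒▒▒                    ░░▒▒▒▒▒▒▒▒           
▒▒▒▒▒▒▒                   ░░▒▒▒▒▒▒▒            
▒▒▒▒▒▒                    ░▒▒▒▒▒▒▒             
▒▒▒▒▒▒                    ░░░░░░░░             
▒▒▒▒▒                     ░░░░░░░▓▓▓           
  ▒                       ░░░░░░░▓▓▓           
                          ░░░░░░░▓▓▓           
                                               
                                               
                                               
                                               
                                               
                                               
                                               
                                               
                                               


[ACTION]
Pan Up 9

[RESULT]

                                               
                                               
       ░                                       
     ░░░░░                ▓                    
     ░░░░░               ▓▓                    
    ░░░░░░░              ▓▓▓    ▒              
     ░░░░░              ▓▓▓▓  ▒▒▒▒▒            
     ░░░░░              ▓▓▓▓▓▒▒▒▒▒▒▒           
  ▒    ░               ▓▓▓▓▓▓▒▒▒▒▒▒▒           
▒▒▒▒▒                       ▒▒▒▒▒▒▒▒           
▒▒▒▒▒▒                       ▒▒▒▒▒▒▒           
▒▒▒▒▒▒                    ░░▒▒▒▒▒▒▒▒           
▒▒▒▒▒▒▒                   ░░▒▒▒▒▒▒▒            
▒▒▒▒▒▒                    ░▒▒▒▒▒▒▒             
▒▒▒▒▒▒                    ░░░░░░░░             
▒▒▒▒▒                     ░░░░░░░▓▓▓           
  ▒                       ░░░░░░░▓▓▓           
                          ░░░░░░░▓▓▓           
                                               
                                               
                                               
                                               


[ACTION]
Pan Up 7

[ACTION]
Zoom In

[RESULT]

                                               
                                               
                                               
                                               
              ░░                               
              ░░                               
          ░░░░░░░░░░                           
          ░░░░░░░░░░                           
          ░░░░░░░░░░                           
          ░░░░░░░░░░                           
        ░░░░░░░░░░░░░░                         
        ░░░░░░░░░░░░░░                         
          ░░░░░░░░░░                           
          ░░░░░░░░░░                           
          ░░░░░░░░░░                           
          ░░░░░░░░░░                           
    ▒▒        ░░                              ▓
    ▒▒        ░░                              ▓
▒▒▒▒▒▒▒▒▒▒                                     
▒▒▒▒▒▒▒▒▒▒                                     
▒▒▒▒▒▒▒▒▒▒▒▒                                   
▒▒▒▒▒▒▒▒▒▒▒▒                                   


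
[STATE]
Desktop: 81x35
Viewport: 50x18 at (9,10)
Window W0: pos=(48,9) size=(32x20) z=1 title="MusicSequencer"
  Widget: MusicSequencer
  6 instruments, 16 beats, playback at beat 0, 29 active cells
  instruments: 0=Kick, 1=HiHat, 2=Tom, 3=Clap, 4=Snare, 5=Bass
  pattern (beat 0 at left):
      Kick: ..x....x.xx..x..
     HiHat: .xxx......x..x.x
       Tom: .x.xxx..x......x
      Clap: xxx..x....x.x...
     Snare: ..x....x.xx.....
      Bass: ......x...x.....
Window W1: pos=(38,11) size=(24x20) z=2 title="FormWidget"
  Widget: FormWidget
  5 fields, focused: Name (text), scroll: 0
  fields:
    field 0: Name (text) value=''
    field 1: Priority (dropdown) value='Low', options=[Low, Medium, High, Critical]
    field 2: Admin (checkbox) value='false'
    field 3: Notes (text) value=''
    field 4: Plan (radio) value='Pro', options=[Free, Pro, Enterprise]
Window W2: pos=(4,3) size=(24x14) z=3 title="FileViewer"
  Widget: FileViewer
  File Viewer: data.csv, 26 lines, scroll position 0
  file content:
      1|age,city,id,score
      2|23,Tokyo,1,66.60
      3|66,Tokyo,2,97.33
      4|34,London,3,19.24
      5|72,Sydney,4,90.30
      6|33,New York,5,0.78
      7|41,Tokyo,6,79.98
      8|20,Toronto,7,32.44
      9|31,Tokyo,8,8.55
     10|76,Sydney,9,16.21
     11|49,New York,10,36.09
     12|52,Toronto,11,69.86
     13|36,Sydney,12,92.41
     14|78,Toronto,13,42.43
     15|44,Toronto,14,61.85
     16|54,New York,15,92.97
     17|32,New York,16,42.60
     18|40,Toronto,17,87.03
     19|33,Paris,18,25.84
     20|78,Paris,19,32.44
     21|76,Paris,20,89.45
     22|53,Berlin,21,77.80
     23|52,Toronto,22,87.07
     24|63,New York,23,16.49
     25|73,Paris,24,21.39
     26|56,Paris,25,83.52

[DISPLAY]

ydney,4,90.30    ░┃                    ┃ MusicSequ
ew York,5,0.78   ░┃          ┏━━━━━━━━━━━━━━━━━━━━
okyo,6,79.98     ░┃          ┃ FormWidget         
oronto,7,32.44   ░┃          ┠────────────────────
okyo,8,8.55      ░┃          ┃> Name:       [     
ydney,9,16.21    ▼┃          ┃  Priority:   [Low  
━━━━━━━━━━━━━━━━━━┛          ┃  Admin:      [ ]   
                             ┃  Notes:      [     
                             ┃  Plan:       ( ) Fr
                             ┃                    
                             ┃                    
                             ┃                    
                             ┃                    
                             ┃                    
                             ┃                    
                             ┃                    
                             ┃                    
                             ┃                    


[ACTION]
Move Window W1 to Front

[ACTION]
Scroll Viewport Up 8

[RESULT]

                                                  
━━━━━━━━━━━━━━━━━━┓                               
eViewer           ┃                               
──────────────────┨                               
city,id,score    ▲┃                               
okyo,1,66.60     █┃                               
okyo,2,97.33     ░┃                               
ondon,3,19.24    ░┃                    ┏━━━━━━━━━━
ydney,4,90.30    ░┃                    ┃ MusicSequ
ew York,5,0.78   ░┃          ┏━━━━━━━━━━━━━━━━━━━━
okyo,6,79.98     ░┃          ┃ FormWidget         
oronto,7,32.44   ░┃          ┠────────────────────
okyo,8,8.55      ░┃          ┃> Name:       [     
ydney,9,16.21    ▼┃          ┃  Priority:   [Low  
━━━━━━━━━━━━━━━━━━┛          ┃  Admin:      [ ]   
                             ┃  Notes:      [     
                             ┃  Plan:       ( ) Fr
                             ┃                    


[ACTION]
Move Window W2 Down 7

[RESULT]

                                                  
                                                  
                                                  
                                                  
                                                  
                                                  
                                                  
                                       ┏━━━━━━━━━━
━━━━━━━━━━━━━━━━━━┓                    ┃ MusicSequ
eViewer           ┃          ┏━━━━━━━━━━━━━━━━━━━━
──────────────────┨          ┃ FormWidget         
city,id,score    ▲┃          ┠────────────────────
okyo,1,66.60     █┃          ┃> Name:       [     
okyo,2,97.33     ░┃          ┃  Priority:   [Low  
ondon,3,19.24    ░┃          ┃  Admin:      [ ]   
ydney,4,90.30    ░┃          ┃  Notes:      [     
ew York,5,0.78   ░┃          ┃  Plan:       ( ) Fr
okyo,6,79.98     ░┃          ┃                    


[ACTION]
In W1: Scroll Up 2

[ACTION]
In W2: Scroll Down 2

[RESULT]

                                                  
                                                  
                                                  
                                                  
                                                  
                                                  
                                                  
                                       ┏━━━━━━━━━━
━━━━━━━━━━━━━━━━━━┓                    ┃ MusicSequ
eViewer           ┃          ┏━━━━━━━━━━━━━━━━━━━━
──────────────────┨          ┃ FormWidget         
okyo,2,97.33     ▲┃          ┠────────────────────
ondon,3,19.24    ░┃          ┃> Name:       [     
ydney,4,90.30    █┃          ┃  Priority:   [Low  
ew York,5,0.78   ░┃          ┃  Admin:      [ ]   
okyo,6,79.98     ░┃          ┃  Notes:      [     
oronto,7,32.44   ░┃          ┃  Plan:       ( ) Fr
okyo,8,8.55      ░┃          ┃                    


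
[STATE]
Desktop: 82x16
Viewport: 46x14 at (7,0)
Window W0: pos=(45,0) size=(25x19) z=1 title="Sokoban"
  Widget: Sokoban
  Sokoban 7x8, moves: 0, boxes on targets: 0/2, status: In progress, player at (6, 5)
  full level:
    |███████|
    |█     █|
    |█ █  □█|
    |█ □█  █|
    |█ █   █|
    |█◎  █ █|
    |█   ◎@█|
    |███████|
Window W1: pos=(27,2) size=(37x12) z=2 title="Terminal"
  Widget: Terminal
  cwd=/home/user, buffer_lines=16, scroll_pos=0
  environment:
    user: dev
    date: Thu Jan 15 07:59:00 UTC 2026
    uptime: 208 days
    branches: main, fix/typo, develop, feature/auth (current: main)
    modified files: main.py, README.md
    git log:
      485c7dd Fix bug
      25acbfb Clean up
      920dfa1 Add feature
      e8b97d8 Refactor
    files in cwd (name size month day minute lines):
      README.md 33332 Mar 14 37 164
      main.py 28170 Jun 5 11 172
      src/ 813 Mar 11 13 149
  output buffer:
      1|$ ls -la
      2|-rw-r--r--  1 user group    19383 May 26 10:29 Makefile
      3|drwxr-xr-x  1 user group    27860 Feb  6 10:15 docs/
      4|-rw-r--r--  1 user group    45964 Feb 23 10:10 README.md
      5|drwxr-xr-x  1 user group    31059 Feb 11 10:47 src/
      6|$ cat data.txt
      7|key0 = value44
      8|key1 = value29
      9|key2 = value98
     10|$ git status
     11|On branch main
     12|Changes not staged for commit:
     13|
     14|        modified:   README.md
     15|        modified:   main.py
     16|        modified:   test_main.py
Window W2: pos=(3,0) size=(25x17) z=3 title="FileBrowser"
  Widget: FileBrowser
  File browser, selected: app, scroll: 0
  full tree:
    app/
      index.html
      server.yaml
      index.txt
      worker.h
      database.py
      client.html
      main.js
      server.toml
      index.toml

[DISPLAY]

━━━━━━━━━━━━━━━━━━━━┓                 ┏━━━━━━━
leBrowser           ┃                 ┃ Sokoba
────────────────────┨━━━━━━━━━━━━━━━━━━━━━━━━━
-] app/             ┃ Terminal                
 index.html         ┃─────────────────────────
 server.yaml        ┃$ ls -la                 
 index.txt          ┃-rw-r--r--  1 user group 
 worker.h           ┃drwxr-xr-x  1 user group 
 database.py        ┃-rw-r--r--  1 user group 
 client.html        ┃drwxr-xr-x  1 user group 
 main.js            ┃$ cat data.txt           
 server.toml        ┃key0 = value44           
 index.toml         ┃key1 = value29           
                    ┃━━━━━━━━━━━━━━━━━━━━━━━━━


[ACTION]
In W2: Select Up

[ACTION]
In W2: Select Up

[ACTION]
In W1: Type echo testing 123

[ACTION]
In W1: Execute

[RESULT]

━━━━━━━━━━━━━━━━━━━━┓                 ┏━━━━━━━
leBrowser           ┃                 ┃ Sokoba
────────────────────┨━━━━━━━━━━━━━━━━━━━━━━━━━
-] app/             ┃ Terminal                
 index.html         ┃─────────────────────────
 server.yaml        ┃Changes not staged for co
 index.txt          ┃                         
 worker.h           ┃        modified:   READM
 database.py        ┃        modified:   main.
 client.html        ┃        modified:   test_
 main.js            ┃$ echo testing 123       
 server.toml        ┃testing 123              
 index.toml         ┃$ █                      
                    ┃━━━━━━━━━━━━━━━━━━━━━━━━━
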